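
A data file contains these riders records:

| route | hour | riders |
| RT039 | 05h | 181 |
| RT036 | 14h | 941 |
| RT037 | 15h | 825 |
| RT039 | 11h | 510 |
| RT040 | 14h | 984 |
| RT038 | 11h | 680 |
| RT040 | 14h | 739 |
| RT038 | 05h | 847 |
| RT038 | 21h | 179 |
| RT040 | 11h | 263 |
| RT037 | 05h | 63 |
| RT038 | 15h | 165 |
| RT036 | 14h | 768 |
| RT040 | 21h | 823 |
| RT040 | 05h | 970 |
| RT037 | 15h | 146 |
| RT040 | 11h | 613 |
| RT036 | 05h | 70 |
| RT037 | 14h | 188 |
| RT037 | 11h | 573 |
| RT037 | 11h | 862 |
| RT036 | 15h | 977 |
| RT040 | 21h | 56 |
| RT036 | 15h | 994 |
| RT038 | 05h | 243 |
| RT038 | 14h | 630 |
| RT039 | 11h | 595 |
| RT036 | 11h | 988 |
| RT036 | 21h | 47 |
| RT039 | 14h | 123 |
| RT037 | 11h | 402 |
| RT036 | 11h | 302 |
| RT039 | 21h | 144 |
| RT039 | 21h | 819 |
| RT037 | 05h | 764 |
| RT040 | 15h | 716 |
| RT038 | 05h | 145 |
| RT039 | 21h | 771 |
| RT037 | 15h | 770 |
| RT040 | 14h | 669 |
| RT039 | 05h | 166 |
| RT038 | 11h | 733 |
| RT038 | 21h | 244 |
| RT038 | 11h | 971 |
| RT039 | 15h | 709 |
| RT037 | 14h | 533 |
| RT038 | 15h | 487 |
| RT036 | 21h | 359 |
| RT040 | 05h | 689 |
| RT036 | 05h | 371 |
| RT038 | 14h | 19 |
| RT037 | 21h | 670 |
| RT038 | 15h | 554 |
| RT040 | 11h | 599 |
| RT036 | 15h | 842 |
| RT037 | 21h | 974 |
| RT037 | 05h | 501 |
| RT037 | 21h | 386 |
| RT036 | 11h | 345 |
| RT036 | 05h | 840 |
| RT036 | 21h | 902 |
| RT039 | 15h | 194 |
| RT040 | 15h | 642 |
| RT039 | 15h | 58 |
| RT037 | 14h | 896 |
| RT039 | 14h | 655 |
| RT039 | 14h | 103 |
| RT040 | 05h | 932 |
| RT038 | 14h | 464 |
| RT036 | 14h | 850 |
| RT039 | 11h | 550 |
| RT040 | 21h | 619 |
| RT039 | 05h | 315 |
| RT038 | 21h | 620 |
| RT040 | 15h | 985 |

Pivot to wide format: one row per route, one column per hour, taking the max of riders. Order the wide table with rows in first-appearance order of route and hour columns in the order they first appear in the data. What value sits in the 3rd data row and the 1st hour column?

764

With rows in first-appearance order of route, row 3 is route=RT037. hour columns in first-appearance order: 05h, 14h, 15h, 11h, 21h; column 1 is 05h.
Long rows with route=RT037, hour=05h: max(63, 764, 501) = 764.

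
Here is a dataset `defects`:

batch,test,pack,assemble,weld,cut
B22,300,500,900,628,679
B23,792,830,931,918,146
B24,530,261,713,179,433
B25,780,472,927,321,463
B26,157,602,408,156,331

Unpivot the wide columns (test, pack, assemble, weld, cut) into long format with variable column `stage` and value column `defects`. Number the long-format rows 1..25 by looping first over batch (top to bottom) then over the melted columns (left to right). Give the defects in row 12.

25 rows total (5 × 5). Row 12: index ⌊(12-1)/5⌋ = 2 into batch → B24; (12-1) mod 5 = 1 into the melted columns → pack.
So row 12 is (B24, pack, 261); defects = 261.

261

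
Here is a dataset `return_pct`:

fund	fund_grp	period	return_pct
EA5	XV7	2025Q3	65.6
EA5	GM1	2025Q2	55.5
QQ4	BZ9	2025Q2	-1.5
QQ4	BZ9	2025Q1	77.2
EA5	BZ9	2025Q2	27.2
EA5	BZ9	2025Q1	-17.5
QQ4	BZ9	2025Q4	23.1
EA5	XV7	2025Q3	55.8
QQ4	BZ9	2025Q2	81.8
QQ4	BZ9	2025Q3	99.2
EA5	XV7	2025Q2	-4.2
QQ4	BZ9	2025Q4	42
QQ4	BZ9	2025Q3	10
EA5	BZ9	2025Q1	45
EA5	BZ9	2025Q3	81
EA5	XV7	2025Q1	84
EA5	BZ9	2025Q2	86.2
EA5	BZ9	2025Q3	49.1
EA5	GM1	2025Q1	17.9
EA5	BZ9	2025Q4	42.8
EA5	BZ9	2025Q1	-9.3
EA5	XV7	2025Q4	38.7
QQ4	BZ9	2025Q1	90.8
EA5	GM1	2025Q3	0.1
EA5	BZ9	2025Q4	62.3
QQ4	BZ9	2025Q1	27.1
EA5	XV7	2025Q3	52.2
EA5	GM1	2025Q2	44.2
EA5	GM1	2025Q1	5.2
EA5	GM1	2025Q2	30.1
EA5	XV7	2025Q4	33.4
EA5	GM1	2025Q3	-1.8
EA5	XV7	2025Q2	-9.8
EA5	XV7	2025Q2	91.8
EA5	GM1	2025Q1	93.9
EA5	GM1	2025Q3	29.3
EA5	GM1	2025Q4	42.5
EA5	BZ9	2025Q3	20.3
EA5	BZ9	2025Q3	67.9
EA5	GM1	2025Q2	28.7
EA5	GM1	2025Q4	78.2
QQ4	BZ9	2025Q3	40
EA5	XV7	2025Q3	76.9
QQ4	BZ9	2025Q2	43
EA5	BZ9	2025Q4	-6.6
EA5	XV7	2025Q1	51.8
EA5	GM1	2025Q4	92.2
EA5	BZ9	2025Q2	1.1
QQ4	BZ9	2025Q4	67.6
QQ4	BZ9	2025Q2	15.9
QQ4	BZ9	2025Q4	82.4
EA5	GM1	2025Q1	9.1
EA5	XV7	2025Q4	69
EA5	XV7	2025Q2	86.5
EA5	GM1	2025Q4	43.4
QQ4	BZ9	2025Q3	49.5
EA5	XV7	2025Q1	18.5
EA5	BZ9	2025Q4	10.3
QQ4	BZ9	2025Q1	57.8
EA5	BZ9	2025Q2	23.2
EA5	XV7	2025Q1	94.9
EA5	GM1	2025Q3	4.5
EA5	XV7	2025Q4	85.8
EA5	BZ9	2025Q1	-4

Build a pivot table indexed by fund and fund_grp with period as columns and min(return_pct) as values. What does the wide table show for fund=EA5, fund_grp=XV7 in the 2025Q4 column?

Rows with fund=EA5, fund_grp=XV7 and period=2025Q4: return_pct values are 38.7, 33.4, 69, 85.8.
min(38.7, 33.4, 69, 85.8) = 33.4.

33.4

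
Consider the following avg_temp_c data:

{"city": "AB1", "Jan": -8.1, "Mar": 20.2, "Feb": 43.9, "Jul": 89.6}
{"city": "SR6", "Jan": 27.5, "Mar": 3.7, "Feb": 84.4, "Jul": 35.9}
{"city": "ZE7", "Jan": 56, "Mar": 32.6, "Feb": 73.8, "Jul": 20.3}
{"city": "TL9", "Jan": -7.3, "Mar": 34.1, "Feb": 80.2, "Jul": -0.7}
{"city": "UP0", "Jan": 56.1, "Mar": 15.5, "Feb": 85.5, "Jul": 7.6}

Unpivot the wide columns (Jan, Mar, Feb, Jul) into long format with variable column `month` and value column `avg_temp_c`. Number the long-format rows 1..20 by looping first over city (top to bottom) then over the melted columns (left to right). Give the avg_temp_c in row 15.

80.2

20 rows total (5 × 4). Row 15: index ⌊(15-1)/4⌋ = 3 into city → TL9; (15-1) mod 4 = 2 into the melted columns → Feb.
So row 15 is (TL9, Feb, 80.2); avg_temp_c = 80.2.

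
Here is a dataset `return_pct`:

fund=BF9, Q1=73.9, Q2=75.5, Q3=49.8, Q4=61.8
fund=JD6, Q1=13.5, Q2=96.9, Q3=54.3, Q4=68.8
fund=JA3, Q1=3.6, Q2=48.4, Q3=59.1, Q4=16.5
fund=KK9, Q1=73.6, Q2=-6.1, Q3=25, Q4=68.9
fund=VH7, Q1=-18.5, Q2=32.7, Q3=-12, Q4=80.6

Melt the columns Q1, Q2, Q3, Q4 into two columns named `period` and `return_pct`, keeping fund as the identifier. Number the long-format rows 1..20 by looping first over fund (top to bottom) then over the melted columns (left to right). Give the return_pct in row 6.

20 rows total (5 × 4). Row 6: index ⌊(6-1)/4⌋ = 1 into fund → JD6; (6-1) mod 4 = 1 into the melted columns → Q2.
So row 6 is (JD6, Q2, 96.9); return_pct = 96.9.

96.9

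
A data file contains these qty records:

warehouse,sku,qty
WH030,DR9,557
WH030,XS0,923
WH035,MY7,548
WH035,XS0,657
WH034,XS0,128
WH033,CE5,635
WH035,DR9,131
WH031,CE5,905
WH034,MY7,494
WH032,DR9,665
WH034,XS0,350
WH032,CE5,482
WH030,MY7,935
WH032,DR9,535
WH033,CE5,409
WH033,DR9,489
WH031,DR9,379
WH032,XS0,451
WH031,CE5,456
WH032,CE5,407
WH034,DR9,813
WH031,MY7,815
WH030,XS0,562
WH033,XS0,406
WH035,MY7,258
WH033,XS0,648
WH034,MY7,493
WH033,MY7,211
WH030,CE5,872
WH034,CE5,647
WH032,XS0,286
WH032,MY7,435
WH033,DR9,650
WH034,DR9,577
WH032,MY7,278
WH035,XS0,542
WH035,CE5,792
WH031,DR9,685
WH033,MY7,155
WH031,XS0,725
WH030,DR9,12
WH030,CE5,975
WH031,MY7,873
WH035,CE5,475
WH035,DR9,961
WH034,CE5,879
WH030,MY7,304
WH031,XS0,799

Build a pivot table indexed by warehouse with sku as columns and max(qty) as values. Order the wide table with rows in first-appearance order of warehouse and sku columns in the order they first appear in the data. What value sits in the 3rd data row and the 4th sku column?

879

With rows in first-appearance order of warehouse, row 3 is warehouse=WH034. sku columns in first-appearance order: DR9, XS0, MY7, CE5; column 4 is CE5.
Long rows with warehouse=WH034, sku=CE5: max(647, 879) = 879.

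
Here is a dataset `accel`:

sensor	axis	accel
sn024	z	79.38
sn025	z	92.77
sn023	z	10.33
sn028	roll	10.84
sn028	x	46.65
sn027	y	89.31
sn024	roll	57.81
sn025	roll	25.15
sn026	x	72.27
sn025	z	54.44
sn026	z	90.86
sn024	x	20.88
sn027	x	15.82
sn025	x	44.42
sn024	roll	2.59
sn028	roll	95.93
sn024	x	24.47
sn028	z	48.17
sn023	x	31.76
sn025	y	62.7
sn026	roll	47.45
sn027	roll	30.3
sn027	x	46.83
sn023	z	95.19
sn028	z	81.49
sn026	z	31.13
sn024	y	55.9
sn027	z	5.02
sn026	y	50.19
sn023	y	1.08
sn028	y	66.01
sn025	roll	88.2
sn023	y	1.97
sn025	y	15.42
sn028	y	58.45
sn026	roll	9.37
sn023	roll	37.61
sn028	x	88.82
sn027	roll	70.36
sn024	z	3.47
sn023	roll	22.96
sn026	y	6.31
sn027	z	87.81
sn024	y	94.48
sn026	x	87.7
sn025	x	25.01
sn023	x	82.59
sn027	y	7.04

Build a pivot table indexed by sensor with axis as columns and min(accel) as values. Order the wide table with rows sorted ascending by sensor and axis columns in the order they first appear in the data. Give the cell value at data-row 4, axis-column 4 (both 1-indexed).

With rows sorted ascending by sensor, row 4 is sensor=sn026. axis columns in first-appearance order: z, roll, x, y; column 4 is y.
Long rows with sensor=sn026, axis=y: min(50.19, 6.31) = 6.31.

6.31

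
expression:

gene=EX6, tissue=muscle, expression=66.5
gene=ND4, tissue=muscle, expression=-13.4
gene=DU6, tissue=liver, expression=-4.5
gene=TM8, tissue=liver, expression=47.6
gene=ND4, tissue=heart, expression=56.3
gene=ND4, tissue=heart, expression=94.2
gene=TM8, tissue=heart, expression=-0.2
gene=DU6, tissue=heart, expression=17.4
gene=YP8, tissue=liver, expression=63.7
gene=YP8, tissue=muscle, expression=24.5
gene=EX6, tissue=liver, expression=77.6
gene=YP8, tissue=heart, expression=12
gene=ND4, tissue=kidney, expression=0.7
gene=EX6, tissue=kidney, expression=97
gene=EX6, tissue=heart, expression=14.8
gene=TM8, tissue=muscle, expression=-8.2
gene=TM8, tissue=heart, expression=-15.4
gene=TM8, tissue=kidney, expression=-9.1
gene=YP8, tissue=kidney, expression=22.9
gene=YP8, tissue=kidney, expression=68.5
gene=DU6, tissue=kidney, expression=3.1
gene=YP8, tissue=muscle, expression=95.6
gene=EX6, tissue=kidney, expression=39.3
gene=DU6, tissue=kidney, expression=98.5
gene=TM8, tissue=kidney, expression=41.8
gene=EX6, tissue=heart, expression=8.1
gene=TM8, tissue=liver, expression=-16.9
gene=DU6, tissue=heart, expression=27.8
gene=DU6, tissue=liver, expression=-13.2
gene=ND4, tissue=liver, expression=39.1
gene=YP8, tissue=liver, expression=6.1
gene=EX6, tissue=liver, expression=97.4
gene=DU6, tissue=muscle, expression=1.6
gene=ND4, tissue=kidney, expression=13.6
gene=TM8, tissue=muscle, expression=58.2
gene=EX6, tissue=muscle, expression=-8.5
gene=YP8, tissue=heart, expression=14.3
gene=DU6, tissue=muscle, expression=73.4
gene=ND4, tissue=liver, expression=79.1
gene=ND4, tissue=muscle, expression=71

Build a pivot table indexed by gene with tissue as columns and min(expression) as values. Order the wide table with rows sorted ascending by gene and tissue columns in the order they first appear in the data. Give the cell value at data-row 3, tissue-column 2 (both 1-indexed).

With rows sorted ascending by gene, row 3 is gene=ND4. tissue columns in first-appearance order: muscle, liver, heart, kidney; column 2 is liver.
Long rows with gene=ND4, tissue=liver: min(39.1, 79.1) = 39.1.

39.1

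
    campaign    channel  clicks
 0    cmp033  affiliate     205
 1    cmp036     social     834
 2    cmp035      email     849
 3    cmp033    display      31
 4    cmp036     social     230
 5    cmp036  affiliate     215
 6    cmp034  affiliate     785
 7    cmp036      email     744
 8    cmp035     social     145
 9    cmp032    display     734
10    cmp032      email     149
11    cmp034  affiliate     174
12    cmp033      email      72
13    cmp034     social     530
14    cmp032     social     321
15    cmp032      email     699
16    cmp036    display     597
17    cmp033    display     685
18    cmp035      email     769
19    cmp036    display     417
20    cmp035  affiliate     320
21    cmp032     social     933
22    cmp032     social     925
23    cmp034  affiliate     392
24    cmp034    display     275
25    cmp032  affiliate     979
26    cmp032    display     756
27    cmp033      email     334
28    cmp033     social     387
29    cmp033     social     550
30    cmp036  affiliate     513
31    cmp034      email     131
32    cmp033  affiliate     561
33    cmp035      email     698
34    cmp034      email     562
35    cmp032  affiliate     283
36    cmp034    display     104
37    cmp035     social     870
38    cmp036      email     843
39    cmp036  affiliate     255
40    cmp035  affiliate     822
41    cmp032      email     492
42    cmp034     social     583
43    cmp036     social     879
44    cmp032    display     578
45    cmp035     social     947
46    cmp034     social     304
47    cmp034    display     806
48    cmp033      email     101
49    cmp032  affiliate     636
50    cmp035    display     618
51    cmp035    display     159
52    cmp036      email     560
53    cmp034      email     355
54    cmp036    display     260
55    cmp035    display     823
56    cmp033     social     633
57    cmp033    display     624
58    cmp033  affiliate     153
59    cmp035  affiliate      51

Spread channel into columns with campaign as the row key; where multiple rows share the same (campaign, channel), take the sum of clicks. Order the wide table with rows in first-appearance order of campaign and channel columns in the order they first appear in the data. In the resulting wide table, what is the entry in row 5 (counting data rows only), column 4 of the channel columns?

With rows in first-appearance order of campaign, row 5 is campaign=cmp032. channel columns in first-appearance order: affiliate, social, email, display; column 4 is display.
Long rows with campaign=cmp032, channel=display: 734 + 756 + 578 = 2068.

2068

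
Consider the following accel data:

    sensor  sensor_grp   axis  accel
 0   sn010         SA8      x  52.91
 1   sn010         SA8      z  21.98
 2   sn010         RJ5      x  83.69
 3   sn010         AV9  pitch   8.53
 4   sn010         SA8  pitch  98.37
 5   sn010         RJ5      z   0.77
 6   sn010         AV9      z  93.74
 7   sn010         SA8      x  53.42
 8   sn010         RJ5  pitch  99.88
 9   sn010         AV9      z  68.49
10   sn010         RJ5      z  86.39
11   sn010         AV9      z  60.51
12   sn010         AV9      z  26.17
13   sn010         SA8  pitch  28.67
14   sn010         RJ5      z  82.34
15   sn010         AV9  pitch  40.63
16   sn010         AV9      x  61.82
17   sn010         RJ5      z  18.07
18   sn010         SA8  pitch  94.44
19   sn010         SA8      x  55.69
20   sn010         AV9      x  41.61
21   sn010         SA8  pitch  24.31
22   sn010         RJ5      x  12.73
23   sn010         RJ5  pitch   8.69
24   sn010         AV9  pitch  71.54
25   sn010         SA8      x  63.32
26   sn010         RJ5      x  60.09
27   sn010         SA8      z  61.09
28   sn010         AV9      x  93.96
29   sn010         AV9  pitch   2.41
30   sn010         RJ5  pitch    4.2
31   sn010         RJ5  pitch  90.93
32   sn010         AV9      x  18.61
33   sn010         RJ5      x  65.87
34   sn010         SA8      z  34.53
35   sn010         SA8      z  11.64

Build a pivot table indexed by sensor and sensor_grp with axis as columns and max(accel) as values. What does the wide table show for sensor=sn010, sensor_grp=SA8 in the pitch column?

Rows with sensor=sn010, sensor_grp=SA8 and axis=pitch: accel values are 98.37, 28.67, 94.44, 24.31.
max(98.37, 28.67, 94.44, 24.31) = 98.37.

98.37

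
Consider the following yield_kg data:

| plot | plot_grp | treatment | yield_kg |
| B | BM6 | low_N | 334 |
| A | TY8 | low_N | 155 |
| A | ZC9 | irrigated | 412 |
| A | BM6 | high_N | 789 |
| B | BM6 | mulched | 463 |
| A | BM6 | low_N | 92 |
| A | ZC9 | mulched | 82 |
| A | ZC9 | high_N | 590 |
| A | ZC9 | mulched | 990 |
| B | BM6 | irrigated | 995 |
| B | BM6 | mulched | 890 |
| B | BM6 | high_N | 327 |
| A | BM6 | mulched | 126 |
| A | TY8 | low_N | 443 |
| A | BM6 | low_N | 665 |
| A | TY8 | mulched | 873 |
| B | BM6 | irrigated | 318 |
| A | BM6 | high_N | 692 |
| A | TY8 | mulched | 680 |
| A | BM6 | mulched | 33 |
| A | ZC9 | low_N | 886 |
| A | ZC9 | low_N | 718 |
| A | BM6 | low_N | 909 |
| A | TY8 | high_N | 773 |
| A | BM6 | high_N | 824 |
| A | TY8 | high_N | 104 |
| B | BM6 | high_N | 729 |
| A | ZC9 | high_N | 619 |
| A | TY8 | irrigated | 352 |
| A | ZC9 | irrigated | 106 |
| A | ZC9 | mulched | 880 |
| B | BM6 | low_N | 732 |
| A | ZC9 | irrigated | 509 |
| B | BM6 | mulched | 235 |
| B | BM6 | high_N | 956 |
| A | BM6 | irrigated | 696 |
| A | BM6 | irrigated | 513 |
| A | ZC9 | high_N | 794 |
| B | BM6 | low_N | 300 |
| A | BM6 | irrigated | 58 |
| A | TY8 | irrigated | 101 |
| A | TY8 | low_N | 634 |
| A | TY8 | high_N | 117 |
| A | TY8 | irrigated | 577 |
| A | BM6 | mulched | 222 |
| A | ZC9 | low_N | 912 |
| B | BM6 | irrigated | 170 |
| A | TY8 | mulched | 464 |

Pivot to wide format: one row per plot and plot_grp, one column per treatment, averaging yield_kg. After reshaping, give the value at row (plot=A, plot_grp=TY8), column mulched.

672.33

Rows with plot=A, plot_grp=TY8 and treatment=mulched: yield_kg values are 873, 680, 464.
(873 + 680 + 464) / 3 = 672.33.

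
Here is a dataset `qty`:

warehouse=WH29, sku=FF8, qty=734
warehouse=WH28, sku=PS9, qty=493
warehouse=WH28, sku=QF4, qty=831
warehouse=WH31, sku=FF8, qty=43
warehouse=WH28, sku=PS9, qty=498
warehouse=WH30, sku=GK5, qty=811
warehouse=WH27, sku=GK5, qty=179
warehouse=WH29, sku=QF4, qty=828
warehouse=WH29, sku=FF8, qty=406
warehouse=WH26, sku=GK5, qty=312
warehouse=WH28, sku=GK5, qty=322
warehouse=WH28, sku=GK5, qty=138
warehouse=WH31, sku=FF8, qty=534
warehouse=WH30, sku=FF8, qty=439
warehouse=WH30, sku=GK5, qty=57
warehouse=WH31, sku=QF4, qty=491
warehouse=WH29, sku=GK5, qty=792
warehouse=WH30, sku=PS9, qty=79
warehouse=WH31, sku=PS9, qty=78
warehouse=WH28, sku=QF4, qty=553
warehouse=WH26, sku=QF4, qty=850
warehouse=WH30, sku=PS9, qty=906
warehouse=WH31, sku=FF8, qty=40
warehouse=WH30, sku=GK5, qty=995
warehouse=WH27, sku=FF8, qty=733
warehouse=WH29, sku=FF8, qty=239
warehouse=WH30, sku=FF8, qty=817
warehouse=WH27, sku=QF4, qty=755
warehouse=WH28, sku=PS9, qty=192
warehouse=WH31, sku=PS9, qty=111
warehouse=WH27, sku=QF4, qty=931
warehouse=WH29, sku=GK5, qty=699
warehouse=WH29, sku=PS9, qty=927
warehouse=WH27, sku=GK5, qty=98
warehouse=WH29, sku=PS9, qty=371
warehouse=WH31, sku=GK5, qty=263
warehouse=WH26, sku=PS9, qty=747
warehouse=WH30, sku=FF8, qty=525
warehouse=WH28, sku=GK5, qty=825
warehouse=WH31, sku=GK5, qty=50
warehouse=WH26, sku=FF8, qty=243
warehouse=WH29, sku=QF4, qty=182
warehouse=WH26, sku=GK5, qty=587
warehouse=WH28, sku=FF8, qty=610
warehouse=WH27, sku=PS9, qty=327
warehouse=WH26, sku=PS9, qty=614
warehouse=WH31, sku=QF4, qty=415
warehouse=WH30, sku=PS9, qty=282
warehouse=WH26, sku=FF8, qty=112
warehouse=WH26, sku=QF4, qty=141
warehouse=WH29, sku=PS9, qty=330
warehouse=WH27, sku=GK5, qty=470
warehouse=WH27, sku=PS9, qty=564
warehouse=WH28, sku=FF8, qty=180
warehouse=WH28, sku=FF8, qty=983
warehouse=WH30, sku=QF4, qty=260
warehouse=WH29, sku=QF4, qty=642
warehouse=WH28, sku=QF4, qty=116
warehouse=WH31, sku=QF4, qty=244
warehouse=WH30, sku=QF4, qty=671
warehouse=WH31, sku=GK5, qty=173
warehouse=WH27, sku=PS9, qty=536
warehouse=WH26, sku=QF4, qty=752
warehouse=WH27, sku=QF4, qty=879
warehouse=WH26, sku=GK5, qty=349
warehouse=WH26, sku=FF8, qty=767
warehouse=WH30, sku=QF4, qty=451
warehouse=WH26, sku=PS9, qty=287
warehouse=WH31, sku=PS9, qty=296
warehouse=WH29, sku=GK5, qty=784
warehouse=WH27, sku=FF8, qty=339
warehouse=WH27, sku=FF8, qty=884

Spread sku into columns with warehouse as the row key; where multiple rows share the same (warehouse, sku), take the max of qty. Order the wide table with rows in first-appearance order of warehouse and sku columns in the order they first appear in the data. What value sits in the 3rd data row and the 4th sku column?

With rows in first-appearance order of warehouse, row 3 is warehouse=WH31. sku columns in first-appearance order: FF8, PS9, QF4, GK5; column 4 is GK5.
Long rows with warehouse=WH31, sku=GK5: max(263, 50, 173) = 263.

263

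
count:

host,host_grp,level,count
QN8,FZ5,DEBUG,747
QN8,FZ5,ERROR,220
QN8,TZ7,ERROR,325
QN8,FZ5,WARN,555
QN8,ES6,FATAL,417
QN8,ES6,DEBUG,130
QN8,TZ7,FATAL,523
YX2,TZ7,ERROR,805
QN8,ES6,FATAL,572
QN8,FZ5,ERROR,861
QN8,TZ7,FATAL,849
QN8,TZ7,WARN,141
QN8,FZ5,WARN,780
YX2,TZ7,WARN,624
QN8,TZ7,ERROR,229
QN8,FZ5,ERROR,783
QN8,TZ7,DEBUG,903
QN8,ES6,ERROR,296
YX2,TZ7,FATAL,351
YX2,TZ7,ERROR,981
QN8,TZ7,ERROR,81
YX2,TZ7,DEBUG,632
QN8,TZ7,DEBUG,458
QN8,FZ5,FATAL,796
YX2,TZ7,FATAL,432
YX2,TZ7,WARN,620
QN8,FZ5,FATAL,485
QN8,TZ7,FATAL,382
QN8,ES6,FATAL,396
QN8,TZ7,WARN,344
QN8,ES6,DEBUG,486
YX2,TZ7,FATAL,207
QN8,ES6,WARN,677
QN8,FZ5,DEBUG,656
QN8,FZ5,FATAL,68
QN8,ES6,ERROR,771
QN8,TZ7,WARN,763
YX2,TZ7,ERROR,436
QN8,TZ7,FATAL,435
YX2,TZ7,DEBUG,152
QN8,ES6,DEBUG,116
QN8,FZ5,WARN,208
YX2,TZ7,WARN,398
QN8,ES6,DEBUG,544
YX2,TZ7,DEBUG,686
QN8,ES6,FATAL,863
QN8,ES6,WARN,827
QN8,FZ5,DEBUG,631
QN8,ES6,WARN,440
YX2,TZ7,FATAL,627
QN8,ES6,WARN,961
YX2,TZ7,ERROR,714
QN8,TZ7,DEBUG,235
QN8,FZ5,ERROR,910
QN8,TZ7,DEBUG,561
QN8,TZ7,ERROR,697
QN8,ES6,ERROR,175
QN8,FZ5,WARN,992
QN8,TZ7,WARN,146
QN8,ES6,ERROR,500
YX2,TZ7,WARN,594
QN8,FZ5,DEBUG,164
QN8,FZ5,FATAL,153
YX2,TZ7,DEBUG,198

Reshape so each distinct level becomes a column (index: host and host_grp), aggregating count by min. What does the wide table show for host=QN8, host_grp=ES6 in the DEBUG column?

116

Rows with host=QN8, host_grp=ES6 and level=DEBUG: count values are 130, 486, 116, 544.
min(130, 486, 116, 544) = 116.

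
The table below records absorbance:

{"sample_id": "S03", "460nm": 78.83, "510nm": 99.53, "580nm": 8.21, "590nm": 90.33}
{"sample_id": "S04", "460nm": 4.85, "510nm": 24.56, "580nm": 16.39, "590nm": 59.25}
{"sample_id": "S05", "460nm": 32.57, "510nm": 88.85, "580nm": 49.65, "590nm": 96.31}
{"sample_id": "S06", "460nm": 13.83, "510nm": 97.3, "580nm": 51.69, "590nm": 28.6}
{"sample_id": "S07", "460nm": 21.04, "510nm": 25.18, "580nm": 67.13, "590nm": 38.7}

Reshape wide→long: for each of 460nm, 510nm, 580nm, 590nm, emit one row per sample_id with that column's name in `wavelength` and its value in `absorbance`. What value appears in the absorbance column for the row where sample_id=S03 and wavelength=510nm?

99.53

Unpivoting turns each (sample_id, wide-column) pair into one long row.
The wide cell at row S03, column 510nm holds 99.53, so the long row (S03, 510nm) has absorbance=99.53.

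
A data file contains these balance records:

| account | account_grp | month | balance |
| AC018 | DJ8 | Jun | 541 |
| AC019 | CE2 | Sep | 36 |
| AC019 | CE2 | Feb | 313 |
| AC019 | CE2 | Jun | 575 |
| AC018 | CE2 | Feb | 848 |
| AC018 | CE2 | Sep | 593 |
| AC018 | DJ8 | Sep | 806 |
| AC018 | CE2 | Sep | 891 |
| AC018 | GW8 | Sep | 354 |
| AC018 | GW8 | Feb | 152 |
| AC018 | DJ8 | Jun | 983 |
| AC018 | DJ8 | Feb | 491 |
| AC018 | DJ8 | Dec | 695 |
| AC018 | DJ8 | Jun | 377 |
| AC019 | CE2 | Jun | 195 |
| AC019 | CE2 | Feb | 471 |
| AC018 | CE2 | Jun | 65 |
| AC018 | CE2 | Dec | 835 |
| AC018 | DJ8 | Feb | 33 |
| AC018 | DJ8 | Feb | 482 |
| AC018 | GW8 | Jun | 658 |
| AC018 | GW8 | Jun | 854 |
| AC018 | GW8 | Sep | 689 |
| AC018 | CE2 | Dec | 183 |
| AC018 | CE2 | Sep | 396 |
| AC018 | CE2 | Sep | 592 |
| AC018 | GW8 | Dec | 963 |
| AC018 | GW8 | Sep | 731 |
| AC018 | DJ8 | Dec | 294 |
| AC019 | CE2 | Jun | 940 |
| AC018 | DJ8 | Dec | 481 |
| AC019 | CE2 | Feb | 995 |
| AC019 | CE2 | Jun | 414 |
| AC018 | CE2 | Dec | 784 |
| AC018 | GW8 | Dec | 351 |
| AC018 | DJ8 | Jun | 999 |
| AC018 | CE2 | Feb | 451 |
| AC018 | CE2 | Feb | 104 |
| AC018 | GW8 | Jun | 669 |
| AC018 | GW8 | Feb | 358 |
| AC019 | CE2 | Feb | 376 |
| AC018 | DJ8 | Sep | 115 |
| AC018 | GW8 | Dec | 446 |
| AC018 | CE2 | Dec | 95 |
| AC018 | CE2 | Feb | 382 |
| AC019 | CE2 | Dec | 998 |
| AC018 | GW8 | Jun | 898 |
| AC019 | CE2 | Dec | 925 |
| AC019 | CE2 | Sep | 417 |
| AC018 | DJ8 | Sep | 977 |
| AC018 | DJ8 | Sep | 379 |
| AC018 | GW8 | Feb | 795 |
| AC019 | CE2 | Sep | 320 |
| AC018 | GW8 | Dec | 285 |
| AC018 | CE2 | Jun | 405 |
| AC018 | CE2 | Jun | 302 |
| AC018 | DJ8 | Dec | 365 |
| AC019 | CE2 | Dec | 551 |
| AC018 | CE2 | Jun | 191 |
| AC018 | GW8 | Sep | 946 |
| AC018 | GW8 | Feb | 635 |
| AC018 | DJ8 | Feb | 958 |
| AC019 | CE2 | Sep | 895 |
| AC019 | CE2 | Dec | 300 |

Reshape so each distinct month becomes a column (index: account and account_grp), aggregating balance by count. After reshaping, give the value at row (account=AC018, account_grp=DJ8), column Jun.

4

Rows with account=AC018, account_grp=DJ8 and month=Jun: balance values are 541, 983, 377, 999.
4 rows match — count = 4.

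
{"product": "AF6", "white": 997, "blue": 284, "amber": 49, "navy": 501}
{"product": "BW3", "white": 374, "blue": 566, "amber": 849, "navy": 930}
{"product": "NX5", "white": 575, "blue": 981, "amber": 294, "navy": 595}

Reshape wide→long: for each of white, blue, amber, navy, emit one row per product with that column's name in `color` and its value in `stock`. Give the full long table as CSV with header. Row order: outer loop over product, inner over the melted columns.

product,color,stock
AF6,white,997
AF6,blue,284
AF6,amber,49
AF6,navy,501
BW3,white,374
BW3,blue,566
BW3,amber,849
BW3,navy,930
NX5,white,575
NX5,blue,981
NX5,amber,294
NX5,navy,595

Each (product, column) pair becomes one row: 3 × 4 = 12 rows.
For example, (AF6, white) → stock=997.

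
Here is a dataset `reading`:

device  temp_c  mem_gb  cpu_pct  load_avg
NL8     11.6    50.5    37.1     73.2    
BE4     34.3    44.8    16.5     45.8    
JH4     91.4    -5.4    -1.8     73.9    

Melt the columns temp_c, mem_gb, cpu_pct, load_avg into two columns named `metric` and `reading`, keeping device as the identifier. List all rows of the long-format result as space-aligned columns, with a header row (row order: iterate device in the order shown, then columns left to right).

Each (device, column) pair becomes one row: 3 × 4 = 12 rows.
For example, (NL8, temp_c) → reading=11.6.

device  metric    reading
NL8     temp_c    11.6   
NL8     mem_gb    50.5   
NL8     cpu_pct   37.1   
NL8     load_avg  73.2   
BE4     temp_c    34.3   
BE4     mem_gb    44.8   
BE4     cpu_pct   16.5   
BE4     load_avg  45.8   
JH4     temp_c    91.4   
JH4     mem_gb    -5.4   
JH4     cpu_pct   -1.8   
JH4     load_avg  73.9   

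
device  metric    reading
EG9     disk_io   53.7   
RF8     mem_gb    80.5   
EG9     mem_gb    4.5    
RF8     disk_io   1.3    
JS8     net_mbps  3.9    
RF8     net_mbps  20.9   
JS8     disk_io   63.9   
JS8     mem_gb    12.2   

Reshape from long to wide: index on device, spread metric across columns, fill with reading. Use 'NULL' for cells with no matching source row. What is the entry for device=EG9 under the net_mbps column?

NULL

No long-format row has device=EG9 and metric=net_mbps, so the cell is NULL.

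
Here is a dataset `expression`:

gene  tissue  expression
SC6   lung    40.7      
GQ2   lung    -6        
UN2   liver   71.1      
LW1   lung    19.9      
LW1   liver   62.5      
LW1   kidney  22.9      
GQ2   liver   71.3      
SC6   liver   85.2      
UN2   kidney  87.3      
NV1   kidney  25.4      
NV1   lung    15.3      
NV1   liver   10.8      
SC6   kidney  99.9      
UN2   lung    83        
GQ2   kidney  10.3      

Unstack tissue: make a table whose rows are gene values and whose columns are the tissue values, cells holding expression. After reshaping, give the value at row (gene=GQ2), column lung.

-6

Wide layout: rows indexed by gene, columns are the 3 distinct tissue values (lung, liver, kidney).
Cell (gene=GQ2, tissue=lung) draws from the long row where gene=GQ2 and tissue=lung, which has expression=-6.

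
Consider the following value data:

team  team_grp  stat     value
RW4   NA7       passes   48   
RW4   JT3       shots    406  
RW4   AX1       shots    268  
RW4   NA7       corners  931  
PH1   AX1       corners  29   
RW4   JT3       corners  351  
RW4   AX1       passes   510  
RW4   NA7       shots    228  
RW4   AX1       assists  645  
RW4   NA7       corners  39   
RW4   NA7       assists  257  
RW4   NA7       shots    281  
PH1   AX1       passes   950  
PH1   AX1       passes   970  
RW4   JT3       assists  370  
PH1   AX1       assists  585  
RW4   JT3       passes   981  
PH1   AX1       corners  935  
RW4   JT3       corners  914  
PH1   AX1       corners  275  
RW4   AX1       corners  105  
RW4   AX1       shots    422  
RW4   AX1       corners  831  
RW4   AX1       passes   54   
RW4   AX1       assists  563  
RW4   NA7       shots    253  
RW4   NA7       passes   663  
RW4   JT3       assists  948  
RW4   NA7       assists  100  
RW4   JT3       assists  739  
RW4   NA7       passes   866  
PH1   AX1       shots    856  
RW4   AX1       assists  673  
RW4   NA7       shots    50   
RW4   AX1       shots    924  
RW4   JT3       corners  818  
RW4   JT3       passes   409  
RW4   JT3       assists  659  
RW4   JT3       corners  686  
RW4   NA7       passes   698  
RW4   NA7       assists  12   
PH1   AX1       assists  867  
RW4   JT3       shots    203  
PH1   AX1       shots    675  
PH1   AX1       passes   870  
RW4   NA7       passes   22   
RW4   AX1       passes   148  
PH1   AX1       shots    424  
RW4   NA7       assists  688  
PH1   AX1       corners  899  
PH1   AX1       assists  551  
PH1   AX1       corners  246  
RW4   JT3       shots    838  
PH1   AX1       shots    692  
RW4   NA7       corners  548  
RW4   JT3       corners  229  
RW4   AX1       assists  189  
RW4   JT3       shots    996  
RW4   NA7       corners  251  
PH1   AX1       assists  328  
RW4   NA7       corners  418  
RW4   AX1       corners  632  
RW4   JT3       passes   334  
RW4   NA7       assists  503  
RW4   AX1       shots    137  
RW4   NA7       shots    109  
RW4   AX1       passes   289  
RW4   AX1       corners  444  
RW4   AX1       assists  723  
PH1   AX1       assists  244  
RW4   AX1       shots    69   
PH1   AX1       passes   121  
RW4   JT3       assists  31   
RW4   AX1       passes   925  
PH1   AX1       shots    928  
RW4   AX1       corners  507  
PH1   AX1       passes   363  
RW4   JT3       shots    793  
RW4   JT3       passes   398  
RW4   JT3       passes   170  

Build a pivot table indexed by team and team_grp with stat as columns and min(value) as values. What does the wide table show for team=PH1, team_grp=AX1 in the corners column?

29

Rows with team=PH1, team_grp=AX1 and stat=corners: value values are 29, 935, 275, 899, 246.
min(29, 935, 275, 899, 246) = 29.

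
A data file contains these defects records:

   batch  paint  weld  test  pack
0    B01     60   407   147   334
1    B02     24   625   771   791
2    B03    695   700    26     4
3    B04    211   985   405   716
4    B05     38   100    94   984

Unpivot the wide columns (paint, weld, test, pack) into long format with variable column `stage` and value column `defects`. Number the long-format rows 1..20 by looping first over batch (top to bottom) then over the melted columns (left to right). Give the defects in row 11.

20 rows total (5 × 4). Row 11: index ⌊(11-1)/4⌋ = 2 into batch → B03; (11-1) mod 4 = 2 into the melted columns → test.
So row 11 is (B03, test, 26); defects = 26.

26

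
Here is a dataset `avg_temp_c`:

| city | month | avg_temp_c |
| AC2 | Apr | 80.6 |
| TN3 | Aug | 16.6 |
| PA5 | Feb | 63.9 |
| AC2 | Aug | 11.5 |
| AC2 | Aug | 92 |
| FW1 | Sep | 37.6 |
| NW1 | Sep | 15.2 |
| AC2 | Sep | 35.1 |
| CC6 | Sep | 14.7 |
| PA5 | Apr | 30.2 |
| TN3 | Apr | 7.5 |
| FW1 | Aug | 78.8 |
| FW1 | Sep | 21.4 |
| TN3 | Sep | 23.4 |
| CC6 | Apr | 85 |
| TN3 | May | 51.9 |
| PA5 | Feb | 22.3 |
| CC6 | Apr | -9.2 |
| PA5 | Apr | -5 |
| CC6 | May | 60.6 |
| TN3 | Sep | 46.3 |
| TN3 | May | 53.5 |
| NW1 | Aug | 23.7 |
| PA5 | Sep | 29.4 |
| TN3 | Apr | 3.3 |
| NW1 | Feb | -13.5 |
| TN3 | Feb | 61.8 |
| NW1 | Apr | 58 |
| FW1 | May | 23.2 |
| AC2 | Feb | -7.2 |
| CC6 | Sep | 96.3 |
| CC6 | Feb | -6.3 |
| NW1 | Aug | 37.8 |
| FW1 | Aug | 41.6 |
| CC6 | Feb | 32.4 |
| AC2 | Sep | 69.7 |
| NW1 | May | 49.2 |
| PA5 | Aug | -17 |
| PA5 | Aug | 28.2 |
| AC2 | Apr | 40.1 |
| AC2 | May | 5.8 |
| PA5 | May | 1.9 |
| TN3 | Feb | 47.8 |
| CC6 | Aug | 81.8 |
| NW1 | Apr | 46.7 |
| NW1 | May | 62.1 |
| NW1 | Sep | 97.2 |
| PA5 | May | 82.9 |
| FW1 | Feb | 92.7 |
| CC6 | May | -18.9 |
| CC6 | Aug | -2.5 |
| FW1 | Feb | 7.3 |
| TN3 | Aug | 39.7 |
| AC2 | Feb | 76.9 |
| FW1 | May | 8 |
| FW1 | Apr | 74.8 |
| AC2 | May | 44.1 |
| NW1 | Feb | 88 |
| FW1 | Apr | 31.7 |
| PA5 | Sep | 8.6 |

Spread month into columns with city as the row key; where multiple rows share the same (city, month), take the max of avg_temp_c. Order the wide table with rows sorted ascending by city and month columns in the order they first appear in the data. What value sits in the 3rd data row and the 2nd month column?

With rows sorted ascending by city, row 3 is city=FW1. month columns in first-appearance order: Apr, Aug, Feb, Sep, May; column 2 is Aug.
Long rows with city=FW1, month=Aug: max(78.8, 41.6) = 78.8.

78.8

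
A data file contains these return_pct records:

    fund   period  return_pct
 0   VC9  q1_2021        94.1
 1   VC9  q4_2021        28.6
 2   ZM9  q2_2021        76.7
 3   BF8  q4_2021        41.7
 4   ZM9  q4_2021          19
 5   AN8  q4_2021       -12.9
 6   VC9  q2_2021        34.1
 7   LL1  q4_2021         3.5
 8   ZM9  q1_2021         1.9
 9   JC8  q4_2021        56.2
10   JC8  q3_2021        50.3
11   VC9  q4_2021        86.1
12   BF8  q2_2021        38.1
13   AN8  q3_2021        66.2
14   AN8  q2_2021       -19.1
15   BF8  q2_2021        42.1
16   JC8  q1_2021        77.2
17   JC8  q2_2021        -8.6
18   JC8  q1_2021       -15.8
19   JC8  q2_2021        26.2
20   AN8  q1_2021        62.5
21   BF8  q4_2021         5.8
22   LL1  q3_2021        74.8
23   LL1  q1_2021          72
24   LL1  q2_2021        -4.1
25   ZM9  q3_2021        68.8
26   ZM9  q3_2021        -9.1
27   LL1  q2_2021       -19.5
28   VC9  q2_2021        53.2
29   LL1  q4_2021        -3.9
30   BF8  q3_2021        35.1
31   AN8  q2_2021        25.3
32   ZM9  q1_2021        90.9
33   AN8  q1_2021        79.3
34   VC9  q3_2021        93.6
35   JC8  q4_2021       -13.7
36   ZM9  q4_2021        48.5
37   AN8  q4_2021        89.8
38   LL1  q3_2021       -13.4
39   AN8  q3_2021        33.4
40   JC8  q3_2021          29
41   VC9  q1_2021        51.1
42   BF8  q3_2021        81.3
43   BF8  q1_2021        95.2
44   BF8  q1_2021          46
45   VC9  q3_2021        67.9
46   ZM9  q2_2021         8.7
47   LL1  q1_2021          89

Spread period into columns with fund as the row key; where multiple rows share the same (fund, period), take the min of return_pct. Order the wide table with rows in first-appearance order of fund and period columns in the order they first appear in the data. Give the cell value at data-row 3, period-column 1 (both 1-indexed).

With rows in first-appearance order of fund, row 3 is fund=BF8. period columns in first-appearance order: q1_2021, q4_2021, q2_2021, q3_2021; column 1 is q1_2021.
Long rows with fund=BF8, period=q1_2021: min(95.2, 46) = 46.

46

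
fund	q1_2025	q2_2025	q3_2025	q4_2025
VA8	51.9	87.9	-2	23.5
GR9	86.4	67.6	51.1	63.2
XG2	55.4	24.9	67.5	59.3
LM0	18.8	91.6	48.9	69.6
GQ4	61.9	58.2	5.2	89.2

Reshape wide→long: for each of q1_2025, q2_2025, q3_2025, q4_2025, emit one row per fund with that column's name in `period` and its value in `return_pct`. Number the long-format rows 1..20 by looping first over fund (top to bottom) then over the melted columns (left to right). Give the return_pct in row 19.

20 rows total (5 × 4). Row 19: index ⌊(19-1)/4⌋ = 4 into fund → GQ4; (19-1) mod 4 = 2 into the melted columns → q3_2025.
So row 19 is (GQ4, q3_2025, 5.2); return_pct = 5.2.

5.2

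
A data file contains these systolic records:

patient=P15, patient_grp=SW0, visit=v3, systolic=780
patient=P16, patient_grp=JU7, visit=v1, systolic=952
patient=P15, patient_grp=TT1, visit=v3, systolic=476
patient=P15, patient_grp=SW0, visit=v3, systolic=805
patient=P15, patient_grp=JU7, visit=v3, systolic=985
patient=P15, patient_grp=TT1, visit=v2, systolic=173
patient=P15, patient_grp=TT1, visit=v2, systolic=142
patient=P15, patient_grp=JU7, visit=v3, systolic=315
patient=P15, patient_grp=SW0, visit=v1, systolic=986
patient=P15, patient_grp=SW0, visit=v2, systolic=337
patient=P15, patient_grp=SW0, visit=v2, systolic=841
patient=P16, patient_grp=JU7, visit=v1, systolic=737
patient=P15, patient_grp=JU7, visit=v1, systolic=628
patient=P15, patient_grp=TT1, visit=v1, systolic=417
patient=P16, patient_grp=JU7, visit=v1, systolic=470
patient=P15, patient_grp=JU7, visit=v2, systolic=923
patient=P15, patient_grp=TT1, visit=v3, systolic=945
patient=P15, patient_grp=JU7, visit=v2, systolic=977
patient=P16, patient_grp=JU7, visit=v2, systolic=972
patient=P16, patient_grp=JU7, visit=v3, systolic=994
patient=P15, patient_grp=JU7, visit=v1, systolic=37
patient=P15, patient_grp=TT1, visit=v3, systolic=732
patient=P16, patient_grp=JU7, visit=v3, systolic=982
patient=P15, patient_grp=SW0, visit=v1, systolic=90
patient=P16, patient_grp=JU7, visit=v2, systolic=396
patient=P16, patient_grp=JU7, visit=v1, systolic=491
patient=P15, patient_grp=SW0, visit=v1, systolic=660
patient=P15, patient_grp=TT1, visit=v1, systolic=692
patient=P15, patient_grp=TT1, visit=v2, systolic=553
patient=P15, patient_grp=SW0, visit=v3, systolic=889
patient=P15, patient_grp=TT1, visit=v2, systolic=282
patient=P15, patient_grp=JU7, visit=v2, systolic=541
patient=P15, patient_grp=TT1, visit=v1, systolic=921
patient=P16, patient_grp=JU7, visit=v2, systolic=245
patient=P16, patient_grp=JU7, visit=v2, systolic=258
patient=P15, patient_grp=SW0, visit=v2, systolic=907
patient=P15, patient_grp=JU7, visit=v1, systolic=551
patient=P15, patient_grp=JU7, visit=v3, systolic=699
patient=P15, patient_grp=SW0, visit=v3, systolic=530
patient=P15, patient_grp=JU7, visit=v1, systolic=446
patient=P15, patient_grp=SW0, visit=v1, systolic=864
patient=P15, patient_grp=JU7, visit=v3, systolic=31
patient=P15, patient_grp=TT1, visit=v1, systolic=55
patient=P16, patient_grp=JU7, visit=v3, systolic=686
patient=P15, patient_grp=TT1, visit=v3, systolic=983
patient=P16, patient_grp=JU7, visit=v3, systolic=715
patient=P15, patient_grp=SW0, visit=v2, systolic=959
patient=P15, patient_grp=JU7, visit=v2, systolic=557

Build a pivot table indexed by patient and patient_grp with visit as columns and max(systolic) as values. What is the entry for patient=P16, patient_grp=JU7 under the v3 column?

Rows with patient=P16, patient_grp=JU7 and visit=v3: systolic values are 994, 982, 686, 715.
max(994, 982, 686, 715) = 994.

994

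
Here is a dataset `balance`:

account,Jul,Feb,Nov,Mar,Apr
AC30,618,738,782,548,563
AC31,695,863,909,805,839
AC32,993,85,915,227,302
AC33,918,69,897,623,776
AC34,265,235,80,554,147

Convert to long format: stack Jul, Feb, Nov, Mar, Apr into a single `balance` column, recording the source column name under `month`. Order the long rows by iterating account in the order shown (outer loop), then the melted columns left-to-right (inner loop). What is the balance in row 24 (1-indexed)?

554

25 rows total (5 × 5). Row 24: index ⌊(24-1)/5⌋ = 4 into account → AC34; (24-1) mod 5 = 3 into the melted columns → Mar.
So row 24 is (AC34, Mar, 554); balance = 554.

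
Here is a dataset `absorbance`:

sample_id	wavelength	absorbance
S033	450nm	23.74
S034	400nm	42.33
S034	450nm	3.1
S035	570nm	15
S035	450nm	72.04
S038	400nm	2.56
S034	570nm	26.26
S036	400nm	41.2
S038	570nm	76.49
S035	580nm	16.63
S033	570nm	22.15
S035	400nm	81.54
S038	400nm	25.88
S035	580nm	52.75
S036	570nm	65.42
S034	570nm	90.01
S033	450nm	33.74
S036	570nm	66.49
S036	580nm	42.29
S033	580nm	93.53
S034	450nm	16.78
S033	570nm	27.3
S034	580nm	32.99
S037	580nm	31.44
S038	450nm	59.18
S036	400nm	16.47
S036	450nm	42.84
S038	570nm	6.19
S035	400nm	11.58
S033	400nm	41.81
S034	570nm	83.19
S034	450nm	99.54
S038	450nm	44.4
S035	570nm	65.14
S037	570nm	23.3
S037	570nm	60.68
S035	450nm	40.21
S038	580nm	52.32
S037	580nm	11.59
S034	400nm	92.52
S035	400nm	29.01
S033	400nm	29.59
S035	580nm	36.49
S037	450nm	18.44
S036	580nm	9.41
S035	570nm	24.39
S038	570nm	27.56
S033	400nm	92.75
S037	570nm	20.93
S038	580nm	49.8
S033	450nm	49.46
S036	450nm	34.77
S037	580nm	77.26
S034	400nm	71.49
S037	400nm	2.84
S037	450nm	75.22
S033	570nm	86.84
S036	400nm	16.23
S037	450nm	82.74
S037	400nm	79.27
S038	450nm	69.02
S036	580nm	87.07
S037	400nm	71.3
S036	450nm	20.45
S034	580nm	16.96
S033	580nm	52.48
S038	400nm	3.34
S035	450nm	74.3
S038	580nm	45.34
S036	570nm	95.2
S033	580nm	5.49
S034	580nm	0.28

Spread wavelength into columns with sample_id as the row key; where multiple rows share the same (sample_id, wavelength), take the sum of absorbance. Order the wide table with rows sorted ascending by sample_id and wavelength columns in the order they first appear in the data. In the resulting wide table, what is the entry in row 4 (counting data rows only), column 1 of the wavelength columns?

98.06

With rows sorted ascending by sample_id, row 4 is sample_id=S036. wavelength columns in first-appearance order: 450nm, 400nm, 570nm, 580nm; column 1 is 450nm.
Long rows with sample_id=S036, wavelength=450nm: 42.84 + 34.77 + 20.45 = 98.06.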